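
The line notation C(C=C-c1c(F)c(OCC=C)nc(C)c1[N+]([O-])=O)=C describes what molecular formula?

C13H13FN2O3

Heavy atoms from the SMILES: 13 C, 1 F, 2 N, 3 O.
Implicit hydrogens by atom environment:
  5 × C (aromatic): no H
  4 × C: 1 H each → 4
  3 × C: 2 H each → 6
  2 × O: no H
  1 × C: 3 H
  1 × F: no H
  1 × N (aromatic): no H
  1 × N (charge +1): no H
  1 × O (charge -1): no H
  Total hydrogens = 13.
Molecular formula: C13H13FN2O3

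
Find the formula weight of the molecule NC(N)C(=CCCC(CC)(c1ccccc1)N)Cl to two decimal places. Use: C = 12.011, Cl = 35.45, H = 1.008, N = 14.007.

267.80

Molecular formula: C14H22ClN3.
M = 14×12.011 + 1×35.45 + 22×1.008 + 3×14.007 = 267.80 g/mol.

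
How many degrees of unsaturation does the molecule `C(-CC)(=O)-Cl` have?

Molecular formula from the SMILES: C3H5ClO.
DoU = (2C + 2 + N − H − X)/2 = (2·3 + 2 + 0 − 5 − 1)/2 = 2/2 = 1.
(Structurally: 0 ring(s) + 1 π bond(s) = 1.)

1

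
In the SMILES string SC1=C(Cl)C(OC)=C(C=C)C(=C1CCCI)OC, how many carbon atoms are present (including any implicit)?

The symbol for carbon appears 13 times in the SMILES. (Cl is a single chlorine, not C + l.)

13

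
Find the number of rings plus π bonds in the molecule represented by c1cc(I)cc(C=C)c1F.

Molecular formula from the SMILES: C8H6FI.
DoU = (2C + 2 + N − H − X)/2 = (2·8 + 2 + 0 − 6 − 2)/2 = 10/2 = 5.
(Structurally: 1 ring(s) + 4 π bond(s) = 5.)

5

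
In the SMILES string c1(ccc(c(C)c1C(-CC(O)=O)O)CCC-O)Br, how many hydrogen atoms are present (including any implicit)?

Hydrogens are implicit in SMILES; fill each atom to its normal valence:
  4 × C: 2 H each → 8
  4 × C (aromatic): no H
  3 × O: 1 H each → 3
  2 × C (aromatic): 1 H each → 2
  1 × Br: no H
  1 × C: 3 H
  1 × C: 1 H
  1 × C: no H
  1 × O: no H
  Total hydrogens = 17.

17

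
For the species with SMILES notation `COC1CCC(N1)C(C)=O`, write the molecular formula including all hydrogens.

Heavy atoms from the SMILES: 7 C, 1 N, 2 O.
Implicit hydrogens by atom environment:
  2 × C: 3 H each → 6
  2 × C: 2 H each → 4
  2 × C: 1 H each → 2
  2 × O: no H
  1 × C: no H
  1 × N: 1 H
  Total hydrogens = 13.
Molecular formula: C7H13NO2

C7H13NO2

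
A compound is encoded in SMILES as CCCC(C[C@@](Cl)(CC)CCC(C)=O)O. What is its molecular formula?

Heavy atoms from the SMILES: 12 C, 1 Cl, 2 O.
Implicit hydrogens by atom environment:
  6 × C: 2 H each → 12
  3 × C: 3 H each → 9
  2 × C: no H
  1 × C: 1 H
  1 × Cl: no H
  1 × O: 1 H
  1 × O: no H
  Total hydrogens = 23.
Molecular formula: C12H23ClO2

C12H23ClO2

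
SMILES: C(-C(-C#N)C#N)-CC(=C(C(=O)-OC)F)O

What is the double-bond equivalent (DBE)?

6

Molecular formula from the SMILES: C9H9FN2O3.
DoU = (2C + 2 + N − H − X)/2 = (2·9 + 2 + 2 − 9 − 1)/2 = 12/2 = 6.
(Structurally: 0 ring(s) + 6 π bond(s) = 6.)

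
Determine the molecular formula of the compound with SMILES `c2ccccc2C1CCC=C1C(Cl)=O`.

C12H11ClO

Heavy atoms from the SMILES: 12 C, 1 Cl, 1 O.
Implicit hydrogens by atom environment:
  5 × C (aromatic): 1 H each → 5
  2 × C: 2 H each → 4
  2 × C: 1 H each → 2
  2 × C: no H
  1 × C (aromatic): no H
  1 × Cl: no H
  1 × O: no H
  Total hydrogens = 11.
Molecular formula: C12H11ClO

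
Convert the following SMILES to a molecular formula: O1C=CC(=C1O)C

Heavy atoms from the SMILES: 5 C, 2 O.
Implicit hydrogens by atom environment:
  2 × C (aromatic): 1 H each → 2
  2 × C (aromatic): no H
  1 × C: 3 H
  1 × O: 1 H
  1 × O (aromatic): no H
  Total hydrogens = 6.
Molecular formula: C5H6O2

C5H6O2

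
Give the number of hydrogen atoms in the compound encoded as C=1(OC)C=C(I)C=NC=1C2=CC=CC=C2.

Hydrogens are implicit in SMILES; fill each atom to its normal valence:
  7 × C (aromatic): 1 H each → 7
  4 × C (aromatic): no H
  1 × C: 3 H
  1 × I: no H
  1 × N (aromatic): no H
  1 × O: no H
  Total hydrogens = 10.

10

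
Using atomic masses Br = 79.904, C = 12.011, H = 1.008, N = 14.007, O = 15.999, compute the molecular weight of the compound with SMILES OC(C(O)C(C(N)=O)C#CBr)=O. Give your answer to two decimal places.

Molecular formula: C6H6BrNO4.
M = 1×79.904 + 6×12.011 + 6×1.008 + 1×14.007 + 4×15.999 = 236.02 g/mol.

236.02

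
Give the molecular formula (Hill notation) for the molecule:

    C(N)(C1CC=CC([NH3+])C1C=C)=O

C9H15N2O+

Heavy atoms from the SMILES: 9 C, 2 N, 1 O.
Implicit hydrogens by atom environment:
  6 × C: 1 H each → 6
  2 × C: 2 H each → 4
  1 × C: no H
  1 × N (charge +1): 3 H
  1 × N: 2 H
  1 × O: no H
  Total hydrogens = 15.
Net charge +1.
Molecular formula: C9H15N2O+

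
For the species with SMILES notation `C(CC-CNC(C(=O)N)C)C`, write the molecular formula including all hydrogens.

C8H18N2O

Heavy atoms from the SMILES: 8 C, 2 N, 1 O.
Implicit hydrogens by atom environment:
  4 × C: 2 H each → 8
  2 × C: 3 H each → 6
  1 × C: 1 H
  1 × C: no H
  1 × N: 2 H
  1 × N: 1 H
  1 × O: no H
  Total hydrogens = 18.
Molecular formula: C8H18N2O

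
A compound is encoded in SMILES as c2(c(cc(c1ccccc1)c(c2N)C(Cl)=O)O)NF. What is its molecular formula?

Heavy atoms from the SMILES: 13 C, 1 Cl, 1 F, 2 N, 2 O.
Implicit hydrogens by atom environment:
  6 × C (aromatic): 1 H each → 6
  6 × C (aromatic): no H
  1 × C: no H
  1 × Cl: no H
  1 × F: no H
  1 × N: 2 H
  1 × N: 1 H
  1 × O: 1 H
  1 × O: no H
  Total hydrogens = 10.
Molecular formula: C13H10ClFN2O2

C13H10ClFN2O2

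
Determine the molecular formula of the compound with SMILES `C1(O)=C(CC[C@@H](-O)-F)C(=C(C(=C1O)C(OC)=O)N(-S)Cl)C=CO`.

C13H15ClFNO6S

Heavy atoms from the SMILES: 13 C, 1 Cl, 1 F, 1 N, 6 O, 1 S.
Implicit hydrogens by atom environment:
  6 × C (aromatic): no H
  4 × O: 1 H each → 4
  3 × C: 1 H each → 3
  2 × C: 2 H each → 4
  2 × O: no H
  1 × C: 3 H
  1 × C: no H
  1 × Cl: no H
  1 × F: no H
  1 × N: no H
  1 × S: 1 H
  Total hydrogens = 15.
Molecular formula: C13H15ClFNO6S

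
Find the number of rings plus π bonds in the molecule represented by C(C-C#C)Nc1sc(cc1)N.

Molecular formula from the SMILES: C8H10N2S.
DoU = (2C + 2 + N − H − X)/2 = (2·8 + 2 + 2 − 10 − 0)/2 = 10/2 = 5.
(Structurally: 1 ring(s) + 4 π bond(s) = 5.)

5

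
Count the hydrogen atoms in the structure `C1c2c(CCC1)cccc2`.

12

Hydrogens are implicit in SMILES; fill each atom to its normal valence:
  4 × C: 2 H each → 8
  4 × C (aromatic): 1 H each → 4
  2 × C (aromatic): no H
  Total hydrogens = 12.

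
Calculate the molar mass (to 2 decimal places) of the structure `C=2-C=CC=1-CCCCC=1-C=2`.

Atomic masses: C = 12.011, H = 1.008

Molecular formula: C10H12.
M = 10×12.011 + 12×1.008 = 132.21 g/mol.

132.21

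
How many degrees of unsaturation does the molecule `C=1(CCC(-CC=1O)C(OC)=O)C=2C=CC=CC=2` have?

Molecular formula from the SMILES: C14H16O3.
DoU = (2C + 2 + N − H − X)/2 = (2·14 + 2 + 0 − 16 − 0)/2 = 14/2 = 7.
(Structurally: 2 ring(s) + 5 π bond(s) = 7.)

7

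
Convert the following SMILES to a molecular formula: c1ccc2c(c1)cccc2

C10H8

Heavy atoms from the SMILES: 10 C.
Implicit hydrogens by atom environment:
  8 × C (aromatic): 1 H each → 8
  2 × C (aromatic): no H
  Total hydrogens = 8.
Molecular formula: C10H8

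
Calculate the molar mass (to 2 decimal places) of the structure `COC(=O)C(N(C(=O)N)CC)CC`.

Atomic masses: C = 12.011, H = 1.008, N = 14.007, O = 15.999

Molecular formula: C8H16N2O3.
M = 8×12.011 + 16×1.008 + 2×14.007 + 3×15.999 = 188.23 g/mol.

188.23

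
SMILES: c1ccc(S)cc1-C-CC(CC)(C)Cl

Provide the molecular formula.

C12H17ClS

Heavy atoms from the SMILES: 12 C, 1 Cl, 1 S.
Implicit hydrogens by atom environment:
  4 × C (aromatic): 1 H each → 4
  3 × C: 2 H each → 6
  2 × C: 3 H each → 6
  2 × C (aromatic): no H
  1 × C: no H
  1 × Cl: no H
  1 × S: 1 H
  Total hydrogens = 17.
Molecular formula: C12H17ClS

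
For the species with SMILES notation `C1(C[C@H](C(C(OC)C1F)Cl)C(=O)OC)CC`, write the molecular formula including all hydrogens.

C11H18ClFO3

Heavy atoms from the SMILES: 11 C, 1 Cl, 1 F, 3 O.
Implicit hydrogens by atom environment:
  5 × C: 1 H each → 5
  3 × C: 3 H each → 9
  3 × O: no H
  2 × C: 2 H each → 4
  1 × C: no H
  1 × Cl: no H
  1 × F: no H
  Total hydrogens = 18.
Molecular formula: C11H18ClFO3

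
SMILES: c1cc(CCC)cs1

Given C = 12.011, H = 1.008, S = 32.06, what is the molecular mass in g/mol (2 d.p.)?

Molecular formula: C7H10S.
M = 7×12.011 + 10×1.008 + 1×32.06 = 126.22 g/mol.

126.22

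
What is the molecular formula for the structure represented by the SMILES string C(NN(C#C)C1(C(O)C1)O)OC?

Heavy atoms from the SMILES: 7 C, 2 N, 3 O.
Implicit hydrogens by atom environment:
  2 × C: 2 H each → 4
  2 × C: 1 H each → 2
  2 × C: no H
  2 × O: 1 H each → 2
  1 × C: 3 H
  1 × N: 1 H
  1 × N: no H
  1 × O: no H
  Total hydrogens = 12.
Molecular formula: C7H12N2O3

C7H12N2O3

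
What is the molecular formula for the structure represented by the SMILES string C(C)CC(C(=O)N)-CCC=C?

C9H17NO

Heavy atoms from the SMILES: 9 C, 1 N, 1 O.
Implicit hydrogens by atom environment:
  5 × C: 2 H each → 10
  2 × C: 1 H each → 2
  1 × C: 3 H
  1 × C: no H
  1 × N: 2 H
  1 × O: no H
  Total hydrogens = 17.
Molecular formula: C9H17NO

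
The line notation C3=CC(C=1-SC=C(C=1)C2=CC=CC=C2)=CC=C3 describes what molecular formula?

Heavy atoms from the SMILES: 16 C, 1 S.
Implicit hydrogens by atom environment:
  12 × C (aromatic): 1 H each → 12
  4 × C (aromatic): no H
  1 × S (aromatic): no H
  Total hydrogens = 12.
Molecular formula: C16H12S

C16H12S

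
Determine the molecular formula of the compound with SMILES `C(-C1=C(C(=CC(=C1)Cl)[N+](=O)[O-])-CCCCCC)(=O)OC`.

C14H18ClNO4

Heavy atoms from the SMILES: 14 C, 1 Cl, 1 N, 4 O.
Implicit hydrogens by atom environment:
  5 × C: 2 H each → 10
  4 × C (aromatic): no H
  3 × O: no H
  2 × C: 3 H each → 6
  2 × C (aromatic): 1 H each → 2
  1 × C: no H
  1 × Cl: no H
  1 × N (charge +1): no H
  1 × O (charge -1): no H
  Total hydrogens = 18.
Molecular formula: C14H18ClNO4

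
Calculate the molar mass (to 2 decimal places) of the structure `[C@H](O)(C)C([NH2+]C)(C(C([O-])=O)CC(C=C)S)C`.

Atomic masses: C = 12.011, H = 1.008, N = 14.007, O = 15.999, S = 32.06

Molecular formula: C11H21NO3S.
M = 11×12.011 + 21×1.008 + 1×14.007 + 3×15.999 + 1×32.06 = 247.35 g/mol.

247.35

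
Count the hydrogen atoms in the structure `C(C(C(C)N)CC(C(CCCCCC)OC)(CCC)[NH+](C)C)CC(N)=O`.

46

Hydrogens are implicit in SMILES; fill each atom to its normal valence:
  10 × C: 2 H each → 20
  6 × C: 3 H each → 18
  3 × C: 1 H each → 3
  2 × C: no H
  2 × N: 2 H each → 4
  2 × O: no H
  1 × N (charge +1): 1 H
  Total hydrogens = 46.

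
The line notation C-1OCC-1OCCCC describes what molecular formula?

Heavy atoms from the SMILES: 7 C, 2 O.
Implicit hydrogens by atom environment:
  5 × C: 2 H each → 10
  2 × O: no H
  1 × C: 3 H
  1 × C: 1 H
  Total hydrogens = 14.
Molecular formula: C7H14O2

C7H14O2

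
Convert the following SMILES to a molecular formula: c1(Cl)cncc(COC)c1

Heavy atoms from the SMILES: 7 C, 1 Cl, 1 N, 1 O.
Implicit hydrogens by atom environment:
  3 × C (aromatic): 1 H each → 3
  2 × C (aromatic): no H
  1 × C: 3 H
  1 × C: 2 H
  1 × Cl: no H
  1 × N (aromatic): no H
  1 × O: no H
  Total hydrogens = 8.
Molecular formula: C7H8ClNO

C7H8ClNO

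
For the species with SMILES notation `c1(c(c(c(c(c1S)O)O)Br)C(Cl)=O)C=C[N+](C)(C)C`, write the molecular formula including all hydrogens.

C12H14BrClNO3S+

Heavy atoms from the SMILES: 1 Br, 12 C, 1 Cl, 1 N, 3 O, 1 S.
Implicit hydrogens by atom environment:
  6 × C (aromatic): no H
  3 × C: 3 H each → 9
  2 × C: 1 H each → 2
  2 × O: 1 H each → 2
  1 × Br: no H
  1 × C: no H
  1 × Cl: no H
  1 × N (charge +1): no H
  1 × O: no H
  1 × S: 1 H
  Total hydrogens = 14.
Net charge +1.
Molecular formula: C12H14BrClNO3S+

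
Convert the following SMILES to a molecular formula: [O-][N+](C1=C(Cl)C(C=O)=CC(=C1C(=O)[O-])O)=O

Heavy atoms from the SMILES: 8 C, 1 Cl, 1 N, 6 O.
Implicit hydrogens by atom environment:
  5 × C (aromatic): no H
  3 × O: no H
  2 × O (charge -1): no H
  1 × C (aromatic): 1 H
  1 × C: 1 H
  1 × C: no H
  1 × Cl: no H
  1 × N (charge +1): no H
  1 × O: 1 H
  Total hydrogens = 3.
Net charge -1.
Molecular formula: C8H3ClNO6-

C8H3ClNO6-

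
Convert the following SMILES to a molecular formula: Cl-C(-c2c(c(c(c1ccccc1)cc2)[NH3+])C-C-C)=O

Heavy atoms from the SMILES: 16 C, 1 Cl, 1 N, 1 O.
Implicit hydrogens by atom environment:
  7 × C (aromatic): 1 H each → 7
  5 × C (aromatic): no H
  2 × C: 2 H each → 4
  1 × C: 3 H
  1 × C: no H
  1 × Cl: no H
  1 × N (charge +1): 3 H
  1 × O: no H
  Total hydrogens = 17.
Net charge +1.
Molecular formula: C16H17ClNO+

C16H17ClNO+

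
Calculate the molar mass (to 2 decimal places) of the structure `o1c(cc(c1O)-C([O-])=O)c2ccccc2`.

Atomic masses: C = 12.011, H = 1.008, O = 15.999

Molecular formula: C11H7O4-.
M = 11×12.011 + 7×1.008 + 4×15.999 = 203.17 g/mol.

203.17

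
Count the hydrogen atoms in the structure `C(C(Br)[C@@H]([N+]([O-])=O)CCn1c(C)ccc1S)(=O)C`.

Hydrogens are implicit in SMILES; fill each atom to its normal valence:
  2 × C: 3 H each → 6
  2 × C: 2 H each → 4
  2 × C (aromatic): 1 H each → 2
  2 × C: 1 H each → 2
  2 × C (aromatic): no H
  2 × O: no H
  1 × Br: no H
  1 × C: no H
  1 × N (aromatic): no H
  1 × N (charge +1): no H
  1 × O (charge -1): no H
  1 × S: 1 H
  Total hydrogens = 15.

15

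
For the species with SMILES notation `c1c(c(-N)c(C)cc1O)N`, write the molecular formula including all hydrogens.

C7H10N2O

Heavy atoms from the SMILES: 7 C, 2 N, 1 O.
Implicit hydrogens by atom environment:
  4 × C (aromatic): no H
  2 × C (aromatic): 1 H each → 2
  2 × N: 2 H each → 4
  1 × C: 3 H
  1 × O: 1 H
  Total hydrogens = 10.
Molecular formula: C7H10N2O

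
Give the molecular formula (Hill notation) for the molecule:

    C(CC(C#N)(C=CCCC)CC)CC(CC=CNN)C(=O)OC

Heavy atoms from the SMILES: 18 C, 3 N, 2 O.
Implicit hydrogens by atom environment:
  7 × C: 2 H each → 14
  5 × C: 1 H each → 5
  3 × C: 3 H each → 9
  3 × C: no H
  2 × O: no H
  1 × N: 2 H
  1 × N: 1 H
  1 × N: no H
  Total hydrogens = 31.
Molecular formula: C18H31N3O2

C18H31N3O2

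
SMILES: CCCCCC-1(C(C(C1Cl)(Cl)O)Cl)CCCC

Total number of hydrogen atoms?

23

Hydrogens are implicit in SMILES; fill each atom to its normal valence:
  7 × C: 2 H each → 14
  3 × Cl: no H
  2 × C: 3 H each → 6
  2 × C: 1 H each → 2
  2 × C: no H
  1 × O: 1 H
  Total hydrogens = 23.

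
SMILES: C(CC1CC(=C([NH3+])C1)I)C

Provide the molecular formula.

Heavy atoms from the SMILES: 8 C, 1 I, 1 N.
Implicit hydrogens by atom environment:
  4 × C: 2 H each → 8
  2 × C: no H
  1 × C: 3 H
  1 × C: 1 H
  1 × I: no H
  1 × N (charge +1): 3 H
  Total hydrogens = 15.
Net charge +1.
Molecular formula: C8H15IN+

C8H15IN+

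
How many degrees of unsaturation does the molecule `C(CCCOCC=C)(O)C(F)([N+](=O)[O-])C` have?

Molecular formula from the SMILES: C9H16FNO4.
DoU = (2C + 2 + N − H − X)/2 = (2·9 + 2 + 1 − 16 − 1)/2 = 4/2 = 2.
(Structurally: 0 ring(s) + 2 π bond(s) = 2.)

2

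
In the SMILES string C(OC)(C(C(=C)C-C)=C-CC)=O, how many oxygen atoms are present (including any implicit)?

The symbol for oxygen appears 2 times in the SMILES.

2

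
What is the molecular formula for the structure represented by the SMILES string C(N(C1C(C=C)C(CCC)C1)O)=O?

C10H17NO2

Heavy atoms from the SMILES: 10 C, 1 N, 2 O.
Implicit hydrogens by atom environment:
  5 × C: 1 H each → 5
  4 × C: 2 H each → 8
  1 × C: 3 H
  1 × N: no H
  1 × O: 1 H
  1 × O: no H
  Total hydrogens = 17.
Molecular formula: C10H17NO2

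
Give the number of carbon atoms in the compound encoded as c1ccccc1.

6

The symbol for carbon appears 6 times in the SMILES. Lowercase c denotes aromatic carbon and counts toward C.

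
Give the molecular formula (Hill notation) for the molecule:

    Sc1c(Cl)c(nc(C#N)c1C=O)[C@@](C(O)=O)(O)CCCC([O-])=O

C13H10ClN2O6S-

Heavy atoms from the SMILES: 13 C, 1 Cl, 2 N, 6 O, 1 S.
Implicit hydrogens by atom environment:
  5 × C (aromatic): no H
  4 × C: no H
  3 × C: 2 H each → 6
  3 × O: no H
  2 × O: 1 H each → 2
  1 × C: 1 H
  1 × Cl: no H
  1 × N (aromatic): no H
  1 × N: no H
  1 × O (charge -1): no H
  1 × S: 1 H
  Total hydrogens = 10.
Net charge -1.
Molecular formula: C13H10ClN2O6S-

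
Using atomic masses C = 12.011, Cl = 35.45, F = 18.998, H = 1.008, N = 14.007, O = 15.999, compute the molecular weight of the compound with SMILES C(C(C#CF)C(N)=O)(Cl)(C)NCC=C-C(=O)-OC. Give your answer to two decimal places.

276.69

Molecular formula: C11H14ClFN2O3.
M = 11×12.011 + 1×35.45 + 1×18.998 + 14×1.008 + 2×14.007 + 3×15.999 = 276.69 g/mol.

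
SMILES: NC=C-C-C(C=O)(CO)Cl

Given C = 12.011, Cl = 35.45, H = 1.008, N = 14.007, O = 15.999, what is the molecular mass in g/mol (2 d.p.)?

163.60

Molecular formula: C6H10ClNO2.
M = 6×12.011 + 1×35.45 + 10×1.008 + 1×14.007 + 2×15.999 = 163.60 g/mol.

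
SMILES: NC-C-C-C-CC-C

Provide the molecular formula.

C7H17N

Heavy atoms from the SMILES: 7 C, 1 N.
Implicit hydrogens by atom environment:
  6 × C: 2 H each → 12
  1 × C: 3 H
  1 × N: 2 H
  Total hydrogens = 17.
Molecular formula: C7H17N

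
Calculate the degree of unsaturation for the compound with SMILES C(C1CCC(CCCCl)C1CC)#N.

3

Molecular formula from the SMILES: C11H18ClN.
DoU = (2C + 2 + N − H − X)/2 = (2·11 + 2 + 1 − 18 − 1)/2 = 6/2 = 3.
(Structurally: 1 ring(s) + 2 π bond(s) = 3.)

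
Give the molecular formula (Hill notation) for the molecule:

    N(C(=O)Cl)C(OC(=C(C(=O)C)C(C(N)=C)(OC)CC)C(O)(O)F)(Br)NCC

Heavy atoms from the SMILES: 1 Br, 15 C, 1 Cl, 1 F, 3 N, 6 O.
Implicit hydrogens by atom environment:
  8 × C: no H
  4 × C: 3 H each → 12
  4 × O: no H
  3 × C: 2 H each → 6
  2 × N: 1 H each → 2
  2 × O: 1 H each → 2
  1 × Br: no H
  1 × Cl: no H
  1 × F: no H
  1 × N: 2 H
  Total hydrogens = 24.
Molecular formula: C15H24BrClFN3O6

C15H24BrClFN3O6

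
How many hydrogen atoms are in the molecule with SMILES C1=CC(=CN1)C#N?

4

Hydrogens are implicit in SMILES; fill each atom to its normal valence:
  3 × C (aromatic): 1 H each → 3
  1 × C (aromatic): no H
  1 × C: no H
  1 × N (aromatic): 1 H
  1 × N: no H
  Total hydrogens = 4.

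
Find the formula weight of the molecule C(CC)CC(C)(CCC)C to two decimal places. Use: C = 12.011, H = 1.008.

142.29

Molecular formula: C10H22.
M = 10×12.011 + 22×1.008 = 142.29 g/mol.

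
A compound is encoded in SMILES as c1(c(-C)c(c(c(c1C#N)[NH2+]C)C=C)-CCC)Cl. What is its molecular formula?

C14H18ClN2+

Heavy atoms from the SMILES: 14 C, 1 Cl, 2 N.
Implicit hydrogens by atom environment:
  6 × C (aromatic): no H
  3 × C: 3 H each → 9
  3 × C: 2 H each → 6
  1 × C: 1 H
  1 × C: no H
  1 × Cl: no H
  1 × N (charge +1): 2 H
  1 × N: no H
  Total hydrogens = 18.
Net charge +1.
Molecular formula: C14H18ClN2+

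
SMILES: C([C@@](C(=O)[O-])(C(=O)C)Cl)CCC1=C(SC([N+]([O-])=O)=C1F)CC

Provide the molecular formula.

Heavy atoms from the SMILES: 13 C, 1 Cl, 1 F, 1 N, 5 O, 1 S.
Implicit hydrogens by atom environment:
  4 × C: 2 H each → 8
  4 × C (aromatic): no H
  3 × C: no H
  3 × O: no H
  2 × C: 3 H each → 6
  2 × O (charge -1): no H
  1 × Cl: no H
  1 × F: no H
  1 × N (charge +1): no H
  1 × S (aromatic): no H
  Total hydrogens = 14.
Net charge -1.
Molecular formula: C13H14ClFNO5S-

C13H14ClFNO5S-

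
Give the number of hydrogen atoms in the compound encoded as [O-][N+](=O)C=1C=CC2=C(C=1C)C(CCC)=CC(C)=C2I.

16

Hydrogens are implicit in SMILES; fill each atom to its normal valence:
  7 × C (aromatic): no H
  3 × C: 3 H each → 9
  3 × C (aromatic): 1 H each → 3
  2 × C: 2 H each → 4
  1 × I: no H
  1 × N (charge +1): no H
  1 × O: no H
  1 × O (charge -1): no H
  Total hydrogens = 16.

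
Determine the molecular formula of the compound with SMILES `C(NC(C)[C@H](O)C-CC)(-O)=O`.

Heavy atoms from the SMILES: 7 C, 1 N, 3 O.
Implicit hydrogens by atom environment:
  2 × C: 3 H each → 6
  2 × C: 2 H each → 4
  2 × C: 1 H each → 2
  2 × O: 1 H each → 2
  1 × C: no H
  1 × N: 1 H
  1 × O: no H
  Total hydrogens = 15.
Molecular formula: C7H15NO3

C7H15NO3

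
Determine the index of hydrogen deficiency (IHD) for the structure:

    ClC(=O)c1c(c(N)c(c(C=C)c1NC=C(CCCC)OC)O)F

7

Molecular formula from the SMILES: C16H20ClFN2O3.
DoU = (2C + 2 + N − H − X)/2 = (2·16 + 2 + 2 − 20 − 2)/2 = 14/2 = 7.
(Structurally: 1 ring(s) + 6 π bond(s) = 7.)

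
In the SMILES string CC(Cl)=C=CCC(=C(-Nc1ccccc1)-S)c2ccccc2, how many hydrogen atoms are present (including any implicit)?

18

Hydrogens are implicit in SMILES; fill each atom to its normal valence:
  10 × C (aromatic): 1 H each → 10
  4 × C: no H
  2 × C (aromatic): no H
  1 × C: 3 H
  1 × C: 2 H
  1 × C: 1 H
  1 × Cl: no H
  1 × N: 1 H
  1 × S: 1 H
  Total hydrogens = 18.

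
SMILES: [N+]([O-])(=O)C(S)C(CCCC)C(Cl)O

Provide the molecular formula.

C7H14ClNO3S

Heavy atoms from the SMILES: 7 C, 1 Cl, 1 N, 3 O, 1 S.
Implicit hydrogens by atom environment:
  3 × C: 2 H each → 6
  3 × C: 1 H each → 3
  1 × C: 3 H
  1 × Cl: no H
  1 × N (charge +1): no H
  1 × O: 1 H
  1 × O: no H
  1 × O (charge -1): no H
  1 × S: 1 H
  Total hydrogens = 14.
Molecular formula: C7H14ClNO3S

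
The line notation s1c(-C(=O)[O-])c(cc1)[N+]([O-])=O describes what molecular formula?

C5H2NO4S-

Heavy atoms from the SMILES: 5 C, 1 N, 4 O, 1 S.
Implicit hydrogens by atom environment:
  2 × C (aromatic): 1 H each → 2
  2 × C (aromatic): no H
  2 × O: no H
  2 × O (charge -1): no H
  1 × C: no H
  1 × N (charge +1): no H
  1 × S (aromatic): no H
  Total hydrogens = 2.
Net charge -1.
Molecular formula: C5H2NO4S-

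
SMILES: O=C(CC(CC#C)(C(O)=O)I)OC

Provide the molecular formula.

Heavy atoms from the SMILES: 8 C, 1 I, 4 O.
Implicit hydrogens by atom environment:
  4 × C: no H
  3 × O: no H
  2 × C: 2 H each → 4
  1 × C: 3 H
  1 × C: 1 H
  1 × I: no H
  1 × O: 1 H
  Total hydrogens = 9.
Molecular formula: C8H9IO4

C8H9IO4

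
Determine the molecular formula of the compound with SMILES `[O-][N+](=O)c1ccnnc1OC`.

C5H5N3O3

Heavy atoms from the SMILES: 5 C, 3 N, 3 O.
Implicit hydrogens by atom environment:
  2 × C (aromatic): 1 H each → 2
  2 × C (aromatic): no H
  2 × N (aromatic): no H
  2 × O: no H
  1 × C: 3 H
  1 × N (charge +1): no H
  1 × O (charge -1): no H
  Total hydrogens = 5.
Molecular formula: C5H5N3O3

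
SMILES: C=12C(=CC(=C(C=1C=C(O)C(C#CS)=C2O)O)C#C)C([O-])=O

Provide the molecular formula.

C15H7O5S-

Heavy atoms from the SMILES: 15 C, 5 O, 1 S.
Implicit hydrogens by atom environment:
  8 × C (aromatic): no H
  4 × C: no H
  3 × O: 1 H each → 3
  2 × C (aromatic): 1 H each → 2
  1 × C: 1 H
  1 × O: no H
  1 × O (charge -1): no H
  1 × S: 1 H
  Total hydrogens = 7.
Net charge -1.
Molecular formula: C15H7O5S-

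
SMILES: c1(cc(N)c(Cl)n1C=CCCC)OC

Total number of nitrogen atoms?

2

The symbol for nitrogen appears 2 times in the SMILES.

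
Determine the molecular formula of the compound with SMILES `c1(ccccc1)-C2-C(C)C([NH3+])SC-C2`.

Heavy atoms from the SMILES: 12 C, 1 N, 1 S.
Implicit hydrogens by atom environment:
  5 × C (aromatic): 1 H each → 5
  3 × C: 1 H each → 3
  2 × C: 2 H each → 4
  1 × C: 3 H
  1 × C (aromatic): no H
  1 × N (charge +1): 3 H
  1 × S: no H
  Total hydrogens = 18.
Net charge +1.
Molecular formula: C12H18NS+

C12H18NS+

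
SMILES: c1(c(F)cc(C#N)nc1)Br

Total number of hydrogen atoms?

2

Hydrogens are implicit in SMILES; fill each atom to its normal valence:
  3 × C (aromatic): no H
  2 × C (aromatic): 1 H each → 2
  1 × Br: no H
  1 × C: no H
  1 × F: no H
  1 × N (aromatic): no H
  1 × N: no H
  Total hydrogens = 2.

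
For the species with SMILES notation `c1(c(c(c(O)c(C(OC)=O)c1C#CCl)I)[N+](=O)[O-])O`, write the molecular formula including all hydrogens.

Heavy atoms from the SMILES: 10 C, 1 Cl, 1 I, 1 N, 6 O.
Implicit hydrogens by atom environment:
  6 × C (aromatic): no H
  3 × C: no H
  3 × O: no H
  2 × O: 1 H each → 2
  1 × C: 3 H
  1 × Cl: no H
  1 × I: no H
  1 × N (charge +1): no H
  1 × O (charge -1): no H
  Total hydrogens = 5.
Molecular formula: C10H5ClINO6

C10H5ClINO6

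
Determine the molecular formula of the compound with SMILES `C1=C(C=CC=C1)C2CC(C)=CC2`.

Heavy atoms from the SMILES: 12 C.
Implicit hydrogens by atom environment:
  5 × C (aromatic): 1 H each → 5
  2 × C: 2 H each → 4
  2 × C: 1 H each → 2
  1 × C: 3 H
  1 × C: no H
  1 × C (aromatic): no H
  Total hydrogens = 14.
Molecular formula: C12H14

C12H14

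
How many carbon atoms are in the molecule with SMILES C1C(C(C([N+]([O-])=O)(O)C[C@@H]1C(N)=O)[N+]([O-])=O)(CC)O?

9

The symbol for carbon appears 9 times in the SMILES.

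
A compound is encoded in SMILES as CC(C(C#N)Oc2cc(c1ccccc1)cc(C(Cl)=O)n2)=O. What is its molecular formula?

Heavy atoms from the SMILES: 16 C, 1 Cl, 2 N, 3 O.
Implicit hydrogens by atom environment:
  7 × C (aromatic): 1 H each → 7
  4 × C (aromatic): no H
  3 × C: no H
  3 × O: no H
  1 × C: 3 H
  1 × C: 1 H
  1 × Cl: no H
  1 × N (aromatic): no H
  1 × N: no H
  Total hydrogens = 11.
Molecular formula: C16H11ClN2O3

C16H11ClN2O3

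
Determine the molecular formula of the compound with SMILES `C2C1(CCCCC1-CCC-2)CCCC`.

C14H26

Heavy atoms from the SMILES: 14 C.
Implicit hydrogens by atom environment:
  11 × C: 2 H each → 22
  1 × C: 3 H
  1 × C: 1 H
  1 × C: no H
  Total hydrogens = 26.
Molecular formula: C14H26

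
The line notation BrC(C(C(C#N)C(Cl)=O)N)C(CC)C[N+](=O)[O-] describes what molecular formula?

C9H13BrClN3O3

Heavy atoms from the SMILES: 1 Br, 9 C, 1 Cl, 3 N, 3 O.
Implicit hydrogens by atom environment:
  4 × C: 1 H each → 4
  2 × C: 2 H each → 4
  2 × C: no H
  2 × O: no H
  1 × Br: no H
  1 × C: 3 H
  1 × Cl: no H
  1 × N: 2 H
  1 × N: no H
  1 × N (charge +1): no H
  1 × O (charge -1): no H
  Total hydrogens = 13.
Molecular formula: C9H13BrClN3O3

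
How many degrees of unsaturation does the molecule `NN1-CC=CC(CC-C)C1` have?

2

Molecular formula from the SMILES: C8H16N2.
DoU = (2C + 2 + N − H − X)/2 = (2·8 + 2 + 2 − 16 − 0)/2 = 4/2 = 2.
(Structurally: 1 ring(s) + 1 π bond(s) = 2.)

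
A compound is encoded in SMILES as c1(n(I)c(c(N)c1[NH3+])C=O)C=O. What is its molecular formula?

Heavy atoms from the SMILES: 6 C, 1 I, 3 N, 2 O.
Implicit hydrogens by atom environment:
  4 × C (aromatic): no H
  2 × C: 1 H each → 2
  2 × O: no H
  1 × I: no H
  1 × N (charge +1): 3 H
  1 × N: 2 H
  1 × N (aromatic): no H
  Total hydrogens = 7.
Net charge +1.
Molecular formula: C6H7IN3O2+

C6H7IN3O2+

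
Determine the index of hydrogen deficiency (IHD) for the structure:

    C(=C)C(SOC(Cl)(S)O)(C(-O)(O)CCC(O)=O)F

2

Molecular formula from the SMILES: C8H12ClFO6S2.
DoU = (2C + 2 + N − H − X)/2 = (2·8 + 2 + 0 − 12 − 2)/2 = 4/2 = 2.
(Structurally: 0 ring(s) + 2 π bond(s) = 2.)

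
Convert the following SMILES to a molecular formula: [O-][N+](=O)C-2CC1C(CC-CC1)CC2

Heavy atoms from the SMILES: 10 C, 1 N, 2 O.
Implicit hydrogens by atom environment:
  7 × C: 2 H each → 14
  3 × C: 1 H each → 3
  1 × N (charge +1): no H
  1 × O: no H
  1 × O (charge -1): no H
  Total hydrogens = 17.
Molecular formula: C10H17NO2

C10H17NO2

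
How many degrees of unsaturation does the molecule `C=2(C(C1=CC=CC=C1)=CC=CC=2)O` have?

8

Molecular formula from the SMILES: C12H10O.
DoU = (2C + 2 + N − H − X)/2 = (2·12 + 2 + 0 − 10 − 0)/2 = 16/2 = 8.
(Structurally: 2 ring(s) + 6 π bond(s) = 8.)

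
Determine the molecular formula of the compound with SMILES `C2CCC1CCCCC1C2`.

C10H18

Heavy atoms from the SMILES: 10 C.
Implicit hydrogens by atom environment:
  8 × C: 2 H each → 16
  2 × C: 1 H each → 2
  Total hydrogens = 18.
Molecular formula: C10H18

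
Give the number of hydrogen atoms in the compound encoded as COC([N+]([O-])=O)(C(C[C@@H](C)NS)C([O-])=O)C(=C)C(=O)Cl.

Hydrogens are implicit in SMILES; fill each atom to its normal valence:
  4 × C: no H
  4 × O: no H
  2 × C: 3 H each → 6
  2 × C: 2 H each → 4
  2 × C: 1 H each → 2
  2 × O (charge -1): no H
  1 × Cl: no H
  1 × N: 1 H
  1 × N (charge +1): no H
  1 × S: 1 H
  Total hydrogens = 14.

14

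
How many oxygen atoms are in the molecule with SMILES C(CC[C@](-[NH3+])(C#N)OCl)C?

1

The symbol for oxygen appears 1 time in the SMILES.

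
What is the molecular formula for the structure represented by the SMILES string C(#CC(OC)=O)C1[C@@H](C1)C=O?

Heavy atoms from the SMILES: 8 C, 3 O.
Implicit hydrogens by atom environment:
  3 × C: 1 H each → 3
  3 × C: no H
  3 × O: no H
  1 × C: 3 H
  1 × C: 2 H
  Total hydrogens = 8.
Molecular formula: C8H8O3

C8H8O3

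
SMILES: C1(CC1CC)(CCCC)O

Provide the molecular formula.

Heavy atoms from the SMILES: 9 C, 1 O.
Implicit hydrogens by atom environment:
  5 × C: 2 H each → 10
  2 × C: 3 H each → 6
  1 × C: 1 H
  1 × C: no H
  1 × O: 1 H
  Total hydrogens = 18.
Molecular formula: C9H18O

C9H18O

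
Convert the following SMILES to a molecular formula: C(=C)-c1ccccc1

Heavy atoms from the SMILES: 8 C.
Implicit hydrogens by atom environment:
  5 × C (aromatic): 1 H each → 5
  1 × C: 2 H
  1 × C: 1 H
  1 × C (aromatic): no H
  Total hydrogens = 8.
Molecular formula: C8H8

C8H8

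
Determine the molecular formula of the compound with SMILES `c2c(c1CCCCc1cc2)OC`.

Heavy atoms from the SMILES: 11 C, 1 O.
Implicit hydrogens by atom environment:
  4 × C: 2 H each → 8
  3 × C (aromatic): 1 H each → 3
  3 × C (aromatic): no H
  1 × C: 3 H
  1 × O: no H
  Total hydrogens = 14.
Molecular formula: C11H14O

C11H14O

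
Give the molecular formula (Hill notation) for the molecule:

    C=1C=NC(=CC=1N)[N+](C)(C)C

C8H14N3+

Heavy atoms from the SMILES: 8 C, 3 N.
Implicit hydrogens by atom environment:
  3 × C: 3 H each → 9
  3 × C (aromatic): 1 H each → 3
  2 × C (aromatic): no H
  1 × N: 2 H
  1 × N (aromatic): no H
  1 × N (charge +1): no H
  Total hydrogens = 14.
Net charge +1.
Molecular formula: C8H14N3+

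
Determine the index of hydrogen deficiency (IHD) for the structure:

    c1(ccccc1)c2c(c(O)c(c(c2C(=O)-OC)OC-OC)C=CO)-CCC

10

Molecular formula from the SMILES: C21H24O6.
DoU = (2C + 2 + N − H − X)/2 = (2·21 + 2 + 0 − 24 − 0)/2 = 20/2 = 10.
(Structurally: 2 ring(s) + 8 π bond(s) = 10.)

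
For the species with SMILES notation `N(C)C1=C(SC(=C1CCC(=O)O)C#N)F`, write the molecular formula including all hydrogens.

C9H9FN2O2S

Heavy atoms from the SMILES: 9 C, 1 F, 2 N, 2 O, 1 S.
Implicit hydrogens by atom environment:
  4 × C (aromatic): no H
  2 × C: 2 H each → 4
  2 × C: no H
  1 × C: 3 H
  1 × F: no H
  1 × N: 1 H
  1 × N: no H
  1 × O: 1 H
  1 × O: no H
  1 × S (aromatic): no H
  Total hydrogens = 9.
Molecular formula: C9H9FN2O2S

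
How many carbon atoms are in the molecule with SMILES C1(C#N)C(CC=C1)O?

6

The symbol for carbon appears 6 times in the SMILES.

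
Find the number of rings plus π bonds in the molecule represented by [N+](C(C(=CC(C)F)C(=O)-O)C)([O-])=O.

3

Molecular formula from the SMILES: C7H10FNO4.
DoU = (2C + 2 + N − H − X)/2 = (2·7 + 2 + 1 − 10 − 1)/2 = 6/2 = 3.
(Structurally: 0 ring(s) + 3 π bond(s) = 3.)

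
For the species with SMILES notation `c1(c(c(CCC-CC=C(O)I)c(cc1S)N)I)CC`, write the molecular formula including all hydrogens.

C14H19I2NOS

Heavy atoms from the SMILES: 14 C, 2 I, 1 N, 1 O, 1 S.
Implicit hydrogens by atom environment:
  5 × C: 2 H each → 10
  5 × C (aromatic): no H
  2 × I: no H
  1 × C: 3 H
  1 × C (aromatic): 1 H
  1 × C: 1 H
  1 × C: no H
  1 × N: 2 H
  1 × O: 1 H
  1 × S: 1 H
  Total hydrogens = 19.
Molecular formula: C14H19I2NOS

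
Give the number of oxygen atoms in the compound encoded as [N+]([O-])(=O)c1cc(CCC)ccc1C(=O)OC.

4

The symbol for oxygen appears 4 times in the SMILES.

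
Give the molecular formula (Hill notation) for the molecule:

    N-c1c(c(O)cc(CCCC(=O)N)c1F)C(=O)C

C12H15FN2O3

Heavy atoms from the SMILES: 12 C, 1 F, 2 N, 3 O.
Implicit hydrogens by atom environment:
  5 × C (aromatic): no H
  3 × C: 2 H each → 6
  2 × C: no H
  2 × N: 2 H each → 4
  2 × O: no H
  1 × C: 3 H
  1 × C (aromatic): 1 H
  1 × F: no H
  1 × O: 1 H
  Total hydrogens = 15.
Molecular formula: C12H15FN2O3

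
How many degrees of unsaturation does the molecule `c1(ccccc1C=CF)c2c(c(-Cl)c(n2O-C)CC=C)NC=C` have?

Molecular formula from the SMILES: C18H18ClFN2O.
DoU = (2C + 2 + N − H − X)/2 = (2·18 + 2 + 2 − 18 − 2)/2 = 20/2 = 10.
(Structurally: 2 ring(s) + 8 π bond(s) = 10.)

10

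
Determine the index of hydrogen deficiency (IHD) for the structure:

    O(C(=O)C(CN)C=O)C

Molecular formula from the SMILES: C5H9NO3.
DoU = (2C + 2 + N − H − X)/2 = (2·5 + 2 + 1 − 9 − 0)/2 = 4/2 = 2.
(Structurally: 0 ring(s) + 2 π bond(s) = 2.)

2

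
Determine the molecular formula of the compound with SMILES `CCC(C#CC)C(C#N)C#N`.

Heavy atoms from the SMILES: 9 C, 2 N.
Implicit hydrogens by atom environment:
  4 × C: no H
  2 × C: 3 H each → 6
  2 × C: 1 H each → 2
  2 × N: no H
  1 × C: 2 H
  Total hydrogens = 10.
Molecular formula: C9H10N2

C9H10N2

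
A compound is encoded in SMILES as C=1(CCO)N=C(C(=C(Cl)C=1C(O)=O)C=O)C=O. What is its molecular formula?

Heavy atoms from the SMILES: 10 C, 1 Cl, 1 N, 5 O.
Implicit hydrogens by atom environment:
  5 × C (aromatic): no H
  3 × O: no H
  2 × C: 2 H each → 4
  2 × C: 1 H each → 2
  2 × O: 1 H each → 2
  1 × C: no H
  1 × Cl: no H
  1 × N (aromatic): no H
  Total hydrogens = 8.
Molecular formula: C10H8ClNO5

C10H8ClNO5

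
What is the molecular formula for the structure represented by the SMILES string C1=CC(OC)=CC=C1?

C7H8O

Heavy atoms from the SMILES: 7 C, 1 O.
Implicit hydrogens by atom environment:
  5 × C (aromatic): 1 H each → 5
  1 × C: 3 H
  1 × C (aromatic): no H
  1 × O: no H
  Total hydrogens = 8.
Molecular formula: C7H8O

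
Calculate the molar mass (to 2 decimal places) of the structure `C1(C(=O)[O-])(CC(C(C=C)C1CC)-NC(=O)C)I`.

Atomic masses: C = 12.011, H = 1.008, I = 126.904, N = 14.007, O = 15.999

350.18

Molecular formula: C12H17INO3-.
M = 12×12.011 + 17×1.008 + 1×126.904 + 1×14.007 + 3×15.999 = 350.18 g/mol.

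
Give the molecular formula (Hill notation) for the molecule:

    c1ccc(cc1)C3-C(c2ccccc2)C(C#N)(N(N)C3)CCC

C20H23N3

Heavy atoms from the SMILES: 20 C, 3 N.
Implicit hydrogens by atom environment:
  10 × C (aromatic): 1 H each → 10
  3 × C: 2 H each → 6
  2 × C: 1 H each → 2
  2 × C: no H
  2 × C (aromatic): no H
  2 × N: no H
  1 × C: 3 H
  1 × N: 2 H
  Total hydrogens = 23.
Molecular formula: C20H23N3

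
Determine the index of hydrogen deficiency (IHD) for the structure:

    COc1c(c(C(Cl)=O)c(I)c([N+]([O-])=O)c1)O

6

Molecular formula from the SMILES: C8H5ClINO5.
DoU = (2C + 2 + N − H − X)/2 = (2·8 + 2 + 1 − 5 − 2)/2 = 12/2 = 6.
(Structurally: 1 ring(s) + 5 π bond(s) = 6.)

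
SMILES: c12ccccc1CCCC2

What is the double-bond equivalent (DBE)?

5

Molecular formula from the SMILES: C10H12.
DoU = (2C + 2 + N − H − X)/2 = (2·10 + 2 + 0 − 12 − 0)/2 = 10/2 = 5.
(Structurally: 2 ring(s) + 3 π bond(s) = 5.)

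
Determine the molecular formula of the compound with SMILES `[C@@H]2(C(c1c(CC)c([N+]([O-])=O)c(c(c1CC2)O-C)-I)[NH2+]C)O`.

C14H20IN2O4+

Heavy atoms from the SMILES: 14 C, 1 I, 2 N, 4 O.
Implicit hydrogens by atom environment:
  6 × C (aromatic): no H
  3 × C: 3 H each → 9
  3 × C: 2 H each → 6
  2 × C: 1 H each → 2
  2 × O: no H
  1 × I: no H
  1 × N (charge +1): 2 H
  1 × N (charge +1): no H
  1 × O: 1 H
  1 × O (charge -1): no H
  Total hydrogens = 20.
Net charge +1.
Molecular formula: C14H20IN2O4+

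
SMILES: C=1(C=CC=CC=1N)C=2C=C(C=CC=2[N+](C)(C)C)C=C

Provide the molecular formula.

C17H21N2+

Heavy atoms from the SMILES: 17 C, 2 N.
Implicit hydrogens by atom environment:
  7 × C (aromatic): 1 H each → 7
  5 × C (aromatic): no H
  3 × C: 3 H each → 9
  1 × C: 2 H
  1 × C: 1 H
  1 × N: 2 H
  1 × N (charge +1): no H
  Total hydrogens = 21.
Net charge +1.
Molecular formula: C17H21N2+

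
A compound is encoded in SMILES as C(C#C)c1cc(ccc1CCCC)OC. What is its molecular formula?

Heavy atoms from the SMILES: 14 C, 1 O.
Implicit hydrogens by atom environment:
  4 × C: 2 H each → 8
  3 × C (aromatic): 1 H each → 3
  3 × C (aromatic): no H
  2 × C: 3 H each → 6
  1 × C: 1 H
  1 × C: no H
  1 × O: no H
  Total hydrogens = 18.
Molecular formula: C14H18O

C14H18O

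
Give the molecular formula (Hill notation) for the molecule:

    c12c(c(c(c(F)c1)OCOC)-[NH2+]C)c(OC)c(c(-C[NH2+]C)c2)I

Heavy atoms from the SMILES: 16 C, 1 F, 1 I, 2 N, 3 O.
Implicit hydrogens by atom environment:
  8 × C (aromatic): no H
  4 × C: 3 H each → 12
  3 × O: no H
  2 × C: 2 H each → 4
  2 × C (aromatic): 1 H each → 2
  2 × N (charge +1): 2 H each → 4
  1 × F: no H
  1 × I: no H
  Total hydrogens = 22.
Net charge +2.
Molecular formula: [C16H22FIN2O3]2+

[C16H22FIN2O3]2+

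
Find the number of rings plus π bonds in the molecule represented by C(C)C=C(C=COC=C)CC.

3

Molecular formula from the SMILES: C10H16O.
DoU = (2C + 2 + N − H − X)/2 = (2·10 + 2 + 0 − 16 − 0)/2 = 6/2 = 3.
(Structurally: 0 ring(s) + 3 π bond(s) = 3.)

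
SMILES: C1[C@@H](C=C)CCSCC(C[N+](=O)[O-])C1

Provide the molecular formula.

Heavy atoms from the SMILES: 10 C, 1 N, 2 O, 1 S.
Implicit hydrogens by atom environment:
  7 × C: 2 H each → 14
  3 × C: 1 H each → 3
  1 × N (charge +1): no H
  1 × O: no H
  1 × O (charge -1): no H
  1 × S: no H
  Total hydrogens = 17.
Molecular formula: C10H17NO2S

C10H17NO2S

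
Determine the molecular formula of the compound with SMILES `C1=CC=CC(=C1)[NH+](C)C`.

C8H12N+

Heavy atoms from the SMILES: 8 C, 1 N.
Implicit hydrogens by atom environment:
  5 × C (aromatic): 1 H each → 5
  2 × C: 3 H each → 6
  1 × C (aromatic): no H
  1 × N (charge +1): 1 H
  Total hydrogens = 12.
Net charge +1.
Molecular formula: C8H12N+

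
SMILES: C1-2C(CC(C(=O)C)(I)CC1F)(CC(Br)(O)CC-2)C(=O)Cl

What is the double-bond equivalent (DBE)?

Molecular formula from the SMILES: C13H16BrClFIO3.
DoU = (2C + 2 + N − H − X)/2 = (2·13 + 2 + 0 − 16 − 4)/2 = 8/2 = 4.
(Structurally: 2 ring(s) + 2 π bond(s) = 4.)

4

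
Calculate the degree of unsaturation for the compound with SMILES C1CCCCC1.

Molecular formula from the SMILES: C6H12.
DoU = (2C + 2 + N − H − X)/2 = (2·6 + 2 + 0 − 12 − 0)/2 = 2/2 = 1.
(Structurally: 1 ring(s) + 0 π bond(s) = 1.)

1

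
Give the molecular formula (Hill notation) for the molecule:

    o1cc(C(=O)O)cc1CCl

Heavy atoms from the SMILES: 6 C, 1 Cl, 3 O.
Implicit hydrogens by atom environment:
  2 × C (aromatic): 1 H each → 2
  2 × C (aromatic): no H
  1 × C: 2 H
  1 × C: no H
  1 × Cl: no H
  1 × O: 1 H
  1 × O (aromatic): no H
  1 × O: no H
  Total hydrogens = 5.
Molecular formula: C6H5ClO3

C6H5ClO3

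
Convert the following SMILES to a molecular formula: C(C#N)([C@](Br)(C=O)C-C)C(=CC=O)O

Heavy atoms from the SMILES: 1 Br, 9 C, 1 N, 3 O.
Implicit hydrogens by atom environment:
  4 × C: 1 H each → 4
  3 × C: no H
  2 × O: no H
  1 × Br: no H
  1 × C: 3 H
  1 × C: 2 H
  1 × N: no H
  1 × O: 1 H
  Total hydrogens = 10.
Molecular formula: C9H10BrNO3

C9H10BrNO3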